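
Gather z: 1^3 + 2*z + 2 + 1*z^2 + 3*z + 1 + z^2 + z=2*z^2 + 6*z + 4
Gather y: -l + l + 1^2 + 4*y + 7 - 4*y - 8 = 0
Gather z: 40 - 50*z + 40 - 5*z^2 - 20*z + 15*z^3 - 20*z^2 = 15*z^3 - 25*z^2 - 70*z + 80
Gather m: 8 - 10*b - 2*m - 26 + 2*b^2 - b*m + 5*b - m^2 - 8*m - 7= 2*b^2 - 5*b - m^2 + m*(-b - 10) - 25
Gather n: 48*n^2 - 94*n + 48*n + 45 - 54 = 48*n^2 - 46*n - 9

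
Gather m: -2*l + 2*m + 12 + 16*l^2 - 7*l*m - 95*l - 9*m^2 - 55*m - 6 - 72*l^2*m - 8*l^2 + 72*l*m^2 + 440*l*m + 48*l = 8*l^2 - 49*l + m^2*(72*l - 9) + m*(-72*l^2 + 433*l - 53) + 6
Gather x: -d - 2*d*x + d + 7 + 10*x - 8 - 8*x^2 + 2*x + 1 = -8*x^2 + x*(12 - 2*d)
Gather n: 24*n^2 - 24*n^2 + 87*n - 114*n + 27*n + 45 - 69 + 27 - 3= 0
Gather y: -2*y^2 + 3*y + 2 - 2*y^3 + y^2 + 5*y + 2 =-2*y^3 - y^2 + 8*y + 4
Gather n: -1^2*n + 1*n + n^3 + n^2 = n^3 + n^2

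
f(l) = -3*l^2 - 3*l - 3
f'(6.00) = -39.00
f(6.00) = -129.00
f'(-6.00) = 33.00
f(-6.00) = -93.00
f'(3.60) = -24.60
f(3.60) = -52.68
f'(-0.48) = -0.12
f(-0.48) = -2.25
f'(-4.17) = 22.02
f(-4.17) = -42.66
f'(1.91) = -14.46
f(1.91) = -19.67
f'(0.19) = -4.14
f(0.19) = -3.68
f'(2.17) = -16.02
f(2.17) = -23.64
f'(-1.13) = 3.78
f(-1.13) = -3.44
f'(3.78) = -25.68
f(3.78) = -57.21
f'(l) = -6*l - 3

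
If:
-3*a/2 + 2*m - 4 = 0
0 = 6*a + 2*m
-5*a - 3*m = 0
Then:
No Solution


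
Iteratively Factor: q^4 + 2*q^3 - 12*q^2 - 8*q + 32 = (q + 2)*(q^3 - 12*q + 16) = (q - 2)*(q + 2)*(q^2 + 2*q - 8) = (q - 2)*(q + 2)*(q + 4)*(q - 2)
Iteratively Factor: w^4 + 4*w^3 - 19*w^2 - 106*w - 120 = (w + 3)*(w^3 + w^2 - 22*w - 40) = (w - 5)*(w + 3)*(w^2 + 6*w + 8) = (w - 5)*(w + 3)*(w + 4)*(w + 2)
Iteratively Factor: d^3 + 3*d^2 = (d)*(d^2 + 3*d) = d*(d + 3)*(d)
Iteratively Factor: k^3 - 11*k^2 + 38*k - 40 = (k - 2)*(k^2 - 9*k + 20) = (k - 5)*(k - 2)*(k - 4)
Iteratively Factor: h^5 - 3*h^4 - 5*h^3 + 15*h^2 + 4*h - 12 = (h - 3)*(h^4 - 5*h^2 + 4) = (h - 3)*(h - 2)*(h^3 + 2*h^2 - h - 2) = (h - 3)*(h - 2)*(h - 1)*(h^2 + 3*h + 2) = (h - 3)*(h - 2)*(h - 1)*(h + 1)*(h + 2)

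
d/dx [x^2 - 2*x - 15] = 2*x - 2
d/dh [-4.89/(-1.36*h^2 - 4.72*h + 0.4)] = (-13.3008*h - 23.0808)/(1.36*h^2 + 4.72*h - 0.4)^2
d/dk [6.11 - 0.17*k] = -0.170000000000000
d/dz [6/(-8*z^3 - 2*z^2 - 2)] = 6*z*(6*z + 1)/(4*z^3 + z^2 + 1)^2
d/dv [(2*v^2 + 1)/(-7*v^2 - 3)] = 2*v/(7*v^2 + 3)^2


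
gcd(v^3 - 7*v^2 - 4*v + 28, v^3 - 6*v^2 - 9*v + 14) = v^2 - 5*v - 14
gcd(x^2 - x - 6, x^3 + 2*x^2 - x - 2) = x + 2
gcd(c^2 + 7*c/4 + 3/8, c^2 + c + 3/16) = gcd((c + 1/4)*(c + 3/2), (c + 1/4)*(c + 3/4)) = c + 1/4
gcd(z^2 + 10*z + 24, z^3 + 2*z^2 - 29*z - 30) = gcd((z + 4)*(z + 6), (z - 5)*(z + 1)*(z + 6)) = z + 6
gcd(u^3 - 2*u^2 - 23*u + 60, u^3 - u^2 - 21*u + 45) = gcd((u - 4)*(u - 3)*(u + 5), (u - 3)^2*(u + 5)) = u^2 + 2*u - 15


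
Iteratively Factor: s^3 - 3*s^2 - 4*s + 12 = (s + 2)*(s^2 - 5*s + 6) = (s - 2)*(s + 2)*(s - 3)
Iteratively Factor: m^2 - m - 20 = (m + 4)*(m - 5)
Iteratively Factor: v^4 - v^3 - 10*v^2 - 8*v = (v + 1)*(v^3 - 2*v^2 - 8*v) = (v - 4)*(v + 1)*(v^2 + 2*v) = v*(v - 4)*(v + 1)*(v + 2)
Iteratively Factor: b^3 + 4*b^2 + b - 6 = (b + 2)*(b^2 + 2*b - 3) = (b + 2)*(b + 3)*(b - 1)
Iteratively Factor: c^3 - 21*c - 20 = (c - 5)*(c^2 + 5*c + 4) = (c - 5)*(c + 1)*(c + 4)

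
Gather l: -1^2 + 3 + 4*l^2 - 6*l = 4*l^2 - 6*l + 2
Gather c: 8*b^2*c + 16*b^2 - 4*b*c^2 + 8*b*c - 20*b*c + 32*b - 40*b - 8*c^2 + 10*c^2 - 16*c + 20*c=16*b^2 - 8*b + c^2*(2 - 4*b) + c*(8*b^2 - 12*b + 4)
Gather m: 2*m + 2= 2*m + 2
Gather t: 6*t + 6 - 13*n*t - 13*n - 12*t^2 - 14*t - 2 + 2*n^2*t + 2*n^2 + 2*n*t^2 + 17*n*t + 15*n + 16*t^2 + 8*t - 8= 2*n^2 + 2*n + t^2*(2*n + 4) + t*(2*n^2 + 4*n) - 4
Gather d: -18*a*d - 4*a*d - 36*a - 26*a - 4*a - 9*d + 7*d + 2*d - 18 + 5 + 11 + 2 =-22*a*d - 66*a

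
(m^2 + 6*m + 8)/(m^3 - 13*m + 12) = (m + 2)/(m^2 - 4*m + 3)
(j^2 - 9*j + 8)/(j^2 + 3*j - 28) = (j^2 - 9*j + 8)/(j^2 + 3*j - 28)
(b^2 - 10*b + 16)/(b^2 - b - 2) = (b - 8)/(b + 1)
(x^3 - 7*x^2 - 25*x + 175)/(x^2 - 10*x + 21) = (x^2 - 25)/(x - 3)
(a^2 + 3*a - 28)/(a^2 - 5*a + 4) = (a + 7)/(a - 1)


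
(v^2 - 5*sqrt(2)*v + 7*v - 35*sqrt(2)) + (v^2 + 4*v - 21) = 2*v^2 - 5*sqrt(2)*v + 11*v - 35*sqrt(2) - 21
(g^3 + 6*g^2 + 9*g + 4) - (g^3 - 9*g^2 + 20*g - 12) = 15*g^2 - 11*g + 16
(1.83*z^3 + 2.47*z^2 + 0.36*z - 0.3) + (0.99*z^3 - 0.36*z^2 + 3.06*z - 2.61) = 2.82*z^3 + 2.11*z^2 + 3.42*z - 2.91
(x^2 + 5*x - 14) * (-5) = -5*x^2 - 25*x + 70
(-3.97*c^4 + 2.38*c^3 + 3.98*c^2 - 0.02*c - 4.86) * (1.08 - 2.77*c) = 10.9969*c^5 - 10.8802*c^4 - 8.4542*c^3 + 4.3538*c^2 + 13.4406*c - 5.2488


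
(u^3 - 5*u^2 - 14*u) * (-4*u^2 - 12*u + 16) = -4*u^5 + 8*u^4 + 132*u^3 + 88*u^2 - 224*u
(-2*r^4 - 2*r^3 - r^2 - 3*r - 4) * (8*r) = -16*r^5 - 16*r^4 - 8*r^3 - 24*r^2 - 32*r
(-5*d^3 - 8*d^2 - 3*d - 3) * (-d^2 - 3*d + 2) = 5*d^5 + 23*d^4 + 17*d^3 - 4*d^2 + 3*d - 6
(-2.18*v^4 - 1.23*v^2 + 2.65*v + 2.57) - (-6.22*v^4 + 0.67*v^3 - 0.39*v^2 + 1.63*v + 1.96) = 4.04*v^4 - 0.67*v^3 - 0.84*v^2 + 1.02*v + 0.61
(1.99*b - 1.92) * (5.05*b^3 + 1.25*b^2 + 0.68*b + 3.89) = 10.0495*b^4 - 7.2085*b^3 - 1.0468*b^2 + 6.4355*b - 7.4688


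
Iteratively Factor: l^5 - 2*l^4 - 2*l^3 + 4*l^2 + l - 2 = (l - 2)*(l^4 - 2*l^2 + 1) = (l - 2)*(l + 1)*(l^3 - l^2 - l + 1) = (l - 2)*(l + 1)^2*(l^2 - 2*l + 1) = (l - 2)*(l - 1)*(l + 1)^2*(l - 1)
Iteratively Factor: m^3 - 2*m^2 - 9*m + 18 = (m + 3)*(m^2 - 5*m + 6) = (m - 3)*(m + 3)*(m - 2)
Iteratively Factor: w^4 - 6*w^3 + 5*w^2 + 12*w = (w - 3)*(w^3 - 3*w^2 - 4*w) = (w - 3)*(w + 1)*(w^2 - 4*w) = w*(w - 3)*(w + 1)*(w - 4)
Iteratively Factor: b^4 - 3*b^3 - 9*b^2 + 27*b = (b - 3)*(b^3 - 9*b) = (b - 3)^2*(b^2 + 3*b) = (b - 3)^2*(b + 3)*(b)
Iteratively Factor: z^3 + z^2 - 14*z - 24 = (z - 4)*(z^2 + 5*z + 6) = (z - 4)*(z + 2)*(z + 3)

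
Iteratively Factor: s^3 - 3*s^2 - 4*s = (s)*(s^2 - 3*s - 4) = s*(s + 1)*(s - 4)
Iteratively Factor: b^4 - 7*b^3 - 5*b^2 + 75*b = (b - 5)*(b^3 - 2*b^2 - 15*b) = (b - 5)*(b + 3)*(b^2 - 5*b) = (b - 5)^2*(b + 3)*(b)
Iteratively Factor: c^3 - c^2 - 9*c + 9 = (c + 3)*(c^2 - 4*c + 3) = (c - 3)*(c + 3)*(c - 1)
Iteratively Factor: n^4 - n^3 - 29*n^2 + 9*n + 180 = (n - 3)*(n^3 + 2*n^2 - 23*n - 60) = (n - 5)*(n - 3)*(n^2 + 7*n + 12) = (n - 5)*(n - 3)*(n + 4)*(n + 3)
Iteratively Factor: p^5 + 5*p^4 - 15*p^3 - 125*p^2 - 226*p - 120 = (p + 4)*(p^4 + p^3 - 19*p^2 - 49*p - 30) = (p - 5)*(p + 4)*(p^3 + 6*p^2 + 11*p + 6) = (p - 5)*(p + 3)*(p + 4)*(p^2 + 3*p + 2) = (p - 5)*(p + 2)*(p + 3)*(p + 4)*(p + 1)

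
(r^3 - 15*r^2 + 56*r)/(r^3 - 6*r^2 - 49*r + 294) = r*(r - 8)/(r^2 + r - 42)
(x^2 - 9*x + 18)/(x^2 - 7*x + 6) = (x - 3)/(x - 1)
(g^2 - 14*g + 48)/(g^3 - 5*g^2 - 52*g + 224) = (g - 6)/(g^2 + 3*g - 28)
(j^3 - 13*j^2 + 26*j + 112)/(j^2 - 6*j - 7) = (j^2 - 6*j - 16)/(j + 1)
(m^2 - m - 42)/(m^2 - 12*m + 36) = (m^2 - m - 42)/(m^2 - 12*m + 36)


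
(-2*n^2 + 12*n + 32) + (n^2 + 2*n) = -n^2 + 14*n + 32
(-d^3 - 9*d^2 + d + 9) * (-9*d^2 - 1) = 9*d^5 + 81*d^4 - 8*d^3 - 72*d^2 - d - 9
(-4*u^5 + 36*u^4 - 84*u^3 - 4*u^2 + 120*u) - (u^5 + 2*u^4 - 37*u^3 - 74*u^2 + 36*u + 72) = -5*u^5 + 34*u^4 - 47*u^3 + 70*u^2 + 84*u - 72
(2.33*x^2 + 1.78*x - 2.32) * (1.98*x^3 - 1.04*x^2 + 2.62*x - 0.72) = 4.6134*x^5 + 1.1012*x^4 - 0.340199999999999*x^3 + 5.3988*x^2 - 7.36*x + 1.6704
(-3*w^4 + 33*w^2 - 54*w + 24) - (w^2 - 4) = -3*w^4 + 32*w^2 - 54*w + 28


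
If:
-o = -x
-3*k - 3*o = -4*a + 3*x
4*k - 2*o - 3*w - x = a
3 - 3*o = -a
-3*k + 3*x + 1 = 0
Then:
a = 10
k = 14/3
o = 13/3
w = -13/9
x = 13/3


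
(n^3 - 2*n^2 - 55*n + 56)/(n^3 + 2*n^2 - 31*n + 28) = (n - 8)/(n - 4)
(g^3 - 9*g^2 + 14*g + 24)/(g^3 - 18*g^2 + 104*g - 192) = (g + 1)/(g - 8)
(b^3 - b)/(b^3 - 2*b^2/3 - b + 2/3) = 3*b/(3*b - 2)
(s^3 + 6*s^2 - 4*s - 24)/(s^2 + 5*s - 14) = (s^2 + 8*s + 12)/(s + 7)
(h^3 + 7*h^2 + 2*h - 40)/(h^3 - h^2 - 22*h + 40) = (h + 4)/(h - 4)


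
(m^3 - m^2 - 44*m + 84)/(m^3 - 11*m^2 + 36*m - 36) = (m + 7)/(m - 3)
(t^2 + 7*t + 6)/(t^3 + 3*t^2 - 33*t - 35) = (t + 6)/(t^2 + 2*t - 35)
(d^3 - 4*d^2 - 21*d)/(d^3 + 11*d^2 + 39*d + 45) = d*(d - 7)/(d^2 + 8*d + 15)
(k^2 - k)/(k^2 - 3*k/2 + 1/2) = 2*k/(2*k - 1)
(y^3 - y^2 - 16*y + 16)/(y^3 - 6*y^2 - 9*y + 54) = (y^3 - y^2 - 16*y + 16)/(y^3 - 6*y^2 - 9*y + 54)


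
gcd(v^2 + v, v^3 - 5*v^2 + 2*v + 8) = v + 1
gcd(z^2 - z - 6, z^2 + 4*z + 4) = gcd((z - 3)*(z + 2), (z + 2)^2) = z + 2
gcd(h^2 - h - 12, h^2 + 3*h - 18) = 1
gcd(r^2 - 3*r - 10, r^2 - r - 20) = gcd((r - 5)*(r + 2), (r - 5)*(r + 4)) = r - 5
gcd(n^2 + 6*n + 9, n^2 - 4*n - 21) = n + 3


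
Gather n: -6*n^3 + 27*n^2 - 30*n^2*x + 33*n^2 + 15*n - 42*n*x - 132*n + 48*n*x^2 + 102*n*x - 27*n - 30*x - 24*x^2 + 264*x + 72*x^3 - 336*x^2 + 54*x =-6*n^3 + n^2*(60 - 30*x) + n*(48*x^2 + 60*x - 144) + 72*x^3 - 360*x^2 + 288*x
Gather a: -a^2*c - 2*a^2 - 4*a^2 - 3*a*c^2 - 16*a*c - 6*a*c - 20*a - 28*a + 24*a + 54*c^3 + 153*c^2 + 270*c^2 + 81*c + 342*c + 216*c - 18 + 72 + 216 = a^2*(-c - 6) + a*(-3*c^2 - 22*c - 24) + 54*c^3 + 423*c^2 + 639*c + 270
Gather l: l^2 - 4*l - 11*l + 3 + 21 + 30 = l^2 - 15*l + 54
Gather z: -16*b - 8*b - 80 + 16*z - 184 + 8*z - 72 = -24*b + 24*z - 336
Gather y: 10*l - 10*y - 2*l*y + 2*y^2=10*l + 2*y^2 + y*(-2*l - 10)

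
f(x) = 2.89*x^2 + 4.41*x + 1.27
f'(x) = 5.78*x + 4.41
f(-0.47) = -0.16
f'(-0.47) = 1.69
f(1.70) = 17.12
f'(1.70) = 14.24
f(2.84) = 37.10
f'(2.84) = 20.83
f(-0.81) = -0.41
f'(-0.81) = -0.27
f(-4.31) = 35.95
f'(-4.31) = -20.50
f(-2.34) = 6.78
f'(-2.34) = -9.12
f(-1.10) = -0.08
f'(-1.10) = -1.95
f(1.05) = 9.09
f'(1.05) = 10.48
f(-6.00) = 78.85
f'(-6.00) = -30.27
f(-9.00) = 195.67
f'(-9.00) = -47.61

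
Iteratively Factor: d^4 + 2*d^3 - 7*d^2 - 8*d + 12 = (d - 2)*(d^3 + 4*d^2 + d - 6) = (d - 2)*(d + 2)*(d^2 + 2*d - 3) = (d - 2)*(d + 2)*(d + 3)*(d - 1)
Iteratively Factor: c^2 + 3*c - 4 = (c - 1)*(c + 4)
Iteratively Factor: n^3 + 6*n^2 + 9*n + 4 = (n + 4)*(n^2 + 2*n + 1) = (n + 1)*(n + 4)*(n + 1)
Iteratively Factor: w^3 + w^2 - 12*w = (w - 3)*(w^2 + 4*w) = (w - 3)*(w + 4)*(w)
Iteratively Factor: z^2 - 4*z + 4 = (z - 2)*(z - 2)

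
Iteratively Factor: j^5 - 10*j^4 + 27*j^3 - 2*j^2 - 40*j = (j + 1)*(j^4 - 11*j^3 + 38*j^2 - 40*j) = (j - 2)*(j + 1)*(j^3 - 9*j^2 + 20*j) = j*(j - 2)*(j + 1)*(j^2 - 9*j + 20) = j*(j - 4)*(j - 2)*(j + 1)*(j - 5)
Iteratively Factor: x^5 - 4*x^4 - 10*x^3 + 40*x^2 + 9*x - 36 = (x + 3)*(x^4 - 7*x^3 + 11*x^2 + 7*x - 12) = (x + 1)*(x + 3)*(x^3 - 8*x^2 + 19*x - 12) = (x - 3)*(x + 1)*(x + 3)*(x^2 - 5*x + 4) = (x - 4)*(x - 3)*(x + 1)*(x + 3)*(x - 1)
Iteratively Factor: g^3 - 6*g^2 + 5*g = (g - 1)*(g^2 - 5*g) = (g - 5)*(g - 1)*(g)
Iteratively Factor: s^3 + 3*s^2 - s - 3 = (s + 1)*(s^2 + 2*s - 3) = (s + 1)*(s + 3)*(s - 1)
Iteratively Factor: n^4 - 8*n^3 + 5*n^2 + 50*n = (n - 5)*(n^3 - 3*n^2 - 10*n) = (n - 5)^2*(n^2 + 2*n) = n*(n - 5)^2*(n + 2)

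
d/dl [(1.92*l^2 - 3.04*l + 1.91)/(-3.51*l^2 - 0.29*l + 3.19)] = (-11.2272*l^2 + 25.6578*l - 9.1437)/(12.3201*l^4 + 2.0358*l^3 - 22.3097*l^2 - 1.8502*l + 10.1761)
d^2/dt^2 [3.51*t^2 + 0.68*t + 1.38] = 7.02000000000000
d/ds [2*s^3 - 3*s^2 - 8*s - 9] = 6*s^2 - 6*s - 8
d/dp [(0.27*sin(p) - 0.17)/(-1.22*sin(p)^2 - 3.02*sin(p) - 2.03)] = (0.3294*sin(p)^2 - 0.4148*sin(p) - 1.0615)*cos(p)/(1.4884*sin(p)^4 + 7.3688*sin(p)^3 + 14.0736*sin(p)^2 + 12.2612*sin(p) + 4.1209)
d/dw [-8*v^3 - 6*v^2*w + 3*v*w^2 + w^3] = -6*v^2 + 6*v*w + 3*w^2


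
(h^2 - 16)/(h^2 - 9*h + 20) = (h + 4)/(h - 5)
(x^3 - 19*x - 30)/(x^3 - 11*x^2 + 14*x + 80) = (x + 3)/(x - 8)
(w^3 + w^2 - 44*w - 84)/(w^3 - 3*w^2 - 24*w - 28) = (w + 6)/(w + 2)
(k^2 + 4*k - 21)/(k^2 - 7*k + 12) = (k + 7)/(k - 4)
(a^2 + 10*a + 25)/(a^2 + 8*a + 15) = (a + 5)/(a + 3)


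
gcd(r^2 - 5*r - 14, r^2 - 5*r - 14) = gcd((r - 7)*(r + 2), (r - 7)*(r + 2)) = r^2 - 5*r - 14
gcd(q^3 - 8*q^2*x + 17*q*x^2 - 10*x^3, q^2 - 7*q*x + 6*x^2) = -q + x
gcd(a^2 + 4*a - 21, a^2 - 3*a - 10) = 1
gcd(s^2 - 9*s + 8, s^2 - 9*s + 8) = s^2 - 9*s + 8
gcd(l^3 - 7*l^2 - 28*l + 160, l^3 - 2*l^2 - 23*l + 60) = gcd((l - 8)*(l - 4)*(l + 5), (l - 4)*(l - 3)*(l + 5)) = l^2 + l - 20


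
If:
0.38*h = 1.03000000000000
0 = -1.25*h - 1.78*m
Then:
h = 2.71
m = -1.90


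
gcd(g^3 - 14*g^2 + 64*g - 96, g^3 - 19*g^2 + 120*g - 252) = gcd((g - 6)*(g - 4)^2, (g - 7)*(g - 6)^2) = g - 6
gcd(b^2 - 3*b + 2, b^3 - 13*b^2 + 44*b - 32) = b - 1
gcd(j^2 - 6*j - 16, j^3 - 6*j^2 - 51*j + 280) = j - 8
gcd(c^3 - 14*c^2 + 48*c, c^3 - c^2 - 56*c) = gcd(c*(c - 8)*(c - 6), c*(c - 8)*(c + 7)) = c^2 - 8*c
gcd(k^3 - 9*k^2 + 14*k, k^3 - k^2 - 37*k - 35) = k - 7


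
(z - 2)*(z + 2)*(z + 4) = z^3 + 4*z^2 - 4*z - 16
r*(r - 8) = r^2 - 8*r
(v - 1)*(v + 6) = v^2 + 5*v - 6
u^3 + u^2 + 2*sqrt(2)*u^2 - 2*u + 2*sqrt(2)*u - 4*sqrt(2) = (u - 1)*(u + 2)*(u + 2*sqrt(2))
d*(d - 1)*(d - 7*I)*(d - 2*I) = d^4 - d^3 - 9*I*d^3 - 14*d^2 + 9*I*d^2 + 14*d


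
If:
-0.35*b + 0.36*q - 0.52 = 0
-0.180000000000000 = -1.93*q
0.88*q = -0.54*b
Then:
No Solution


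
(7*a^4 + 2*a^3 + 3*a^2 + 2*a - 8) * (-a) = -7*a^5 - 2*a^4 - 3*a^3 - 2*a^2 + 8*a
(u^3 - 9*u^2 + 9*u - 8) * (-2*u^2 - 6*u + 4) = -2*u^5 + 12*u^4 + 40*u^3 - 74*u^2 + 84*u - 32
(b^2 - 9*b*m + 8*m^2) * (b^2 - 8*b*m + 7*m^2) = b^4 - 17*b^3*m + 87*b^2*m^2 - 127*b*m^3 + 56*m^4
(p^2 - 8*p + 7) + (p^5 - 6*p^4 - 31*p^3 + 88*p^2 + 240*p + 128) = p^5 - 6*p^4 - 31*p^3 + 89*p^2 + 232*p + 135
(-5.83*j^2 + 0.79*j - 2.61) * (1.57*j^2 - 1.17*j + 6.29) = -9.1531*j^4 + 8.0614*j^3 - 41.6927*j^2 + 8.0228*j - 16.4169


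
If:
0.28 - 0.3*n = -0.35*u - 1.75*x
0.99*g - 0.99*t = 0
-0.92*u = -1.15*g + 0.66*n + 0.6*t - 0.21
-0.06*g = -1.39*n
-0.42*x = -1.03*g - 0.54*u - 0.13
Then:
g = -0.25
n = -0.01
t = -0.25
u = 0.09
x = -0.18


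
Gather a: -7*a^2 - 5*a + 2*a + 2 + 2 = -7*a^2 - 3*a + 4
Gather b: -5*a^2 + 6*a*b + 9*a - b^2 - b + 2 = -5*a^2 + 9*a - b^2 + b*(6*a - 1) + 2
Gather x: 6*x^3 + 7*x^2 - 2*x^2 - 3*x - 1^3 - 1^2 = 6*x^3 + 5*x^2 - 3*x - 2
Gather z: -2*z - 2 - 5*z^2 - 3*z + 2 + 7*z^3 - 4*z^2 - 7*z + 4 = 7*z^3 - 9*z^2 - 12*z + 4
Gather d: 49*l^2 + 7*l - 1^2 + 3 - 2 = 49*l^2 + 7*l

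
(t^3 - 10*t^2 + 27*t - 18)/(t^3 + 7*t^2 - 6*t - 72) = (t^2 - 7*t + 6)/(t^2 + 10*t + 24)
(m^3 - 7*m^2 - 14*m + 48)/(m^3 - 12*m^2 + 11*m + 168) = (m - 2)/(m - 7)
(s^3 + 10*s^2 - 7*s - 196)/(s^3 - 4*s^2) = 1 + 14/s + 49/s^2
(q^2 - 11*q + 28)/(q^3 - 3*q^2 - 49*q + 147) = (q - 4)/(q^2 + 4*q - 21)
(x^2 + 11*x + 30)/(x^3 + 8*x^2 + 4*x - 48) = (x + 5)/(x^2 + 2*x - 8)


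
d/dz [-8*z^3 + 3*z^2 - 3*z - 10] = -24*z^2 + 6*z - 3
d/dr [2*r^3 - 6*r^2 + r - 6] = 6*r^2 - 12*r + 1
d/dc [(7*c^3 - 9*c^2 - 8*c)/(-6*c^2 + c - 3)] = 2*(-21*c^4 + 7*c^3 - 60*c^2 + 27*c + 12)/(36*c^4 - 12*c^3 + 37*c^2 - 6*c + 9)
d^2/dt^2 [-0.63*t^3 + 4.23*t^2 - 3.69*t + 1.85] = 8.46 - 3.78*t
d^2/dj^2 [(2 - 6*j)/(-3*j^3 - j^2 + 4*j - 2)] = 4*((3*j - 1)*(9*j^2 + 2*j - 4)^2 + (-27*j^2 - 6*j - (3*j - 1)*(9*j + 1) + 12)*(3*j^3 + j^2 - 4*j + 2))/(3*j^3 + j^2 - 4*j + 2)^3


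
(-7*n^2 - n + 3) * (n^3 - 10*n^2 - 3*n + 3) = -7*n^5 + 69*n^4 + 34*n^3 - 48*n^2 - 12*n + 9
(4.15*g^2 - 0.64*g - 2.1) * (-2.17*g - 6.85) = -9.0055*g^3 - 27.0387*g^2 + 8.941*g + 14.385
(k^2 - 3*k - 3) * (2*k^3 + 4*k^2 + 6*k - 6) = 2*k^5 - 2*k^4 - 12*k^3 - 36*k^2 + 18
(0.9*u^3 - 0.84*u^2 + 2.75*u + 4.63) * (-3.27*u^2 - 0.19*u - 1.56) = -2.943*u^5 + 2.5758*u^4 - 10.2369*u^3 - 14.3522*u^2 - 5.1697*u - 7.2228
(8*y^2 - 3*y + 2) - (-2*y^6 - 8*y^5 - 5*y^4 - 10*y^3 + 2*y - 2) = 2*y^6 + 8*y^5 + 5*y^4 + 10*y^3 + 8*y^2 - 5*y + 4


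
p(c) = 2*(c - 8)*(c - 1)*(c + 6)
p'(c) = 2*(c - 8)*(c - 1) + 2*(c - 8)*(c + 6) + 2*(c - 1)*(c + 6) = 6*c^2 - 12*c - 92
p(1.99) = -95.08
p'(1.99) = -92.12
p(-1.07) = 185.12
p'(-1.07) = -72.29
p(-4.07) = 236.21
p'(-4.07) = 56.23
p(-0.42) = 133.43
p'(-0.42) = -85.90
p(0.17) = 80.20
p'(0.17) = -93.87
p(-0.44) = 135.15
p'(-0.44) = -85.56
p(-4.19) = 229.02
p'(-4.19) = 63.62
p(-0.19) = 113.25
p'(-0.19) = -89.50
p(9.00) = 240.00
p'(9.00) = 286.00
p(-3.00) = 264.00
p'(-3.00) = -2.00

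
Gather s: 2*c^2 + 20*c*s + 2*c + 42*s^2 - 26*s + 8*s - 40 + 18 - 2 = 2*c^2 + 2*c + 42*s^2 + s*(20*c - 18) - 24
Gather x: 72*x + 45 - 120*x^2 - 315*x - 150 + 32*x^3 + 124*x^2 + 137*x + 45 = 32*x^3 + 4*x^2 - 106*x - 60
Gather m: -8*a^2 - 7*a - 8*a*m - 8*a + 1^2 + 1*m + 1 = -8*a^2 - 15*a + m*(1 - 8*a) + 2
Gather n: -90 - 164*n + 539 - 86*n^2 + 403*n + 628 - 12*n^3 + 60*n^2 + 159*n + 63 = -12*n^3 - 26*n^2 + 398*n + 1140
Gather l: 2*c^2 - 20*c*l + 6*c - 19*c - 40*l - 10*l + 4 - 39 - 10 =2*c^2 - 13*c + l*(-20*c - 50) - 45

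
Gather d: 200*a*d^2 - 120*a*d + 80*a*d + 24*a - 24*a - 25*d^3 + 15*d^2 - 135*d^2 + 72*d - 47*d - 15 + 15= -25*d^3 + d^2*(200*a - 120) + d*(25 - 40*a)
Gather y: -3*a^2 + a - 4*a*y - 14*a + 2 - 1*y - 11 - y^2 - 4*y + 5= -3*a^2 - 13*a - y^2 + y*(-4*a - 5) - 4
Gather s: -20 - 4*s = -4*s - 20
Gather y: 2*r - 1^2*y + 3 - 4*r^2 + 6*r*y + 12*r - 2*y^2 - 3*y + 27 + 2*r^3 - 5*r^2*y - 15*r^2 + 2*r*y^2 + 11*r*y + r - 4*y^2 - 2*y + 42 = 2*r^3 - 19*r^2 + 15*r + y^2*(2*r - 6) + y*(-5*r^2 + 17*r - 6) + 72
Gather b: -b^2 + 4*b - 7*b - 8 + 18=-b^2 - 3*b + 10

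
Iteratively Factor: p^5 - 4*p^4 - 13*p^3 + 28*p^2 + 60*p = (p)*(p^4 - 4*p^3 - 13*p^2 + 28*p + 60) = p*(p - 3)*(p^3 - p^2 - 16*p - 20) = p*(p - 3)*(p + 2)*(p^2 - 3*p - 10) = p*(p - 3)*(p + 2)^2*(p - 5)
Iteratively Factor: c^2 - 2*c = (c - 2)*(c)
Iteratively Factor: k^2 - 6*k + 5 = (k - 1)*(k - 5)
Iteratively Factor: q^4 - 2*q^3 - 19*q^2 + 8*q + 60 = (q + 2)*(q^3 - 4*q^2 - 11*q + 30) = (q - 5)*(q + 2)*(q^2 + q - 6) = (q - 5)*(q + 2)*(q + 3)*(q - 2)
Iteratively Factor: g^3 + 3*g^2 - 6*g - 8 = (g - 2)*(g^2 + 5*g + 4) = (g - 2)*(g + 4)*(g + 1)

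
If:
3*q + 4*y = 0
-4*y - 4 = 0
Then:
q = 4/3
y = -1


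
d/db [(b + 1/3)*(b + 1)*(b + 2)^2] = 4*b^3 + 16*b^2 + 58*b/3 + 20/3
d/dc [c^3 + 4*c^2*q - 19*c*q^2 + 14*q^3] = 3*c^2 + 8*c*q - 19*q^2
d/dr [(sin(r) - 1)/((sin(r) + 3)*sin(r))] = (-cos(r) + 2/tan(r) + 3*cos(r)/sin(r)^2)/(sin(r) + 3)^2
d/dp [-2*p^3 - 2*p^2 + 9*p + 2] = -6*p^2 - 4*p + 9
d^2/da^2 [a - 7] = 0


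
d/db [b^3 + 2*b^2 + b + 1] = 3*b^2 + 4*b + 1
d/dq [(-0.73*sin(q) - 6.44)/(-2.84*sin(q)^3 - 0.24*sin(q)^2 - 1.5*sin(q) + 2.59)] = (-6.201*sin(q) + 1.0366*sin(3*q) + 27.522*cos(2*q) - 39.0727)*cos(q)/(2.84*sin(q)^3 + 0.24*sin(q)^2 + 1.5*sin(q) - 2.59)^2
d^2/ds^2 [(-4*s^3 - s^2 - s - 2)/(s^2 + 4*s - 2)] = 6*(-23*s^3 + 28*s^2 - 26*s - 16)/(s^6 + 12*s^5 + 42*s^4 + 16*s^3 - 84*s^2 + 48*s - 8)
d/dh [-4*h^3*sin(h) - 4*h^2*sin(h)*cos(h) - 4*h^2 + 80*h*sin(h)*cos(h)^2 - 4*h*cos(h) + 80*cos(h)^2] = -4*h^3*cos(h) - 12*h^2*sin(h) - 4*h^2*cos(2*h) + 4*h*sin(h) - 4*h*sin(2*h) + 20*h*cos(h) + 60*h*cos(3*h) - 8*h + 20*sin(h) - 80*sin(2*h) + 20*sin(3*h) - 4*cos(h)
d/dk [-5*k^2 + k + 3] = 1 - 10*k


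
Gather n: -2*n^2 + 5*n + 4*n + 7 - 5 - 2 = -2*n^2 + 9*n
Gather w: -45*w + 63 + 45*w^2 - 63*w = 45*w^2 - 108*w + 63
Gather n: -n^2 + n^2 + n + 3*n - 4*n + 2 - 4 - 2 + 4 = 0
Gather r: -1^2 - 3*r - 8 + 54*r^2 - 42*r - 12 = 54*r^2 - 45*r - 21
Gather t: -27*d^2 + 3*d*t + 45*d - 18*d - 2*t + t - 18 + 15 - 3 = -27*d^2 + 27*d + t*(3*d - 1) - 6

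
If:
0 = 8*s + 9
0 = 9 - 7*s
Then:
No Solution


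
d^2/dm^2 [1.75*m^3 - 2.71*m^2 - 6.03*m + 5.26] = 10.5*m - 5.42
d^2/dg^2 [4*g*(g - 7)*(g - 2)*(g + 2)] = 48*g^2 - 168*g - 32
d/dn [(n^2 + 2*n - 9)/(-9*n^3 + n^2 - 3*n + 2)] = (9*n^4 + 36*n^3 - 248*n^2 + 22*n - 23)/(81*n^6 - 18*n^5 + 55*n^4 - 42*n^3 + 13*n^2 - 12*n + 4)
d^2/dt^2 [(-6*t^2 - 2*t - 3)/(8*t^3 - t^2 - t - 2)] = 2*(-384*t^6 - 384*t^5 - 1248*t^4 - 492*t^3 - 93*t^2 - 141*t - 17)/(512*t^9 - 192*t^8 - 168*t^7 - 337*t^6 + 117*t^5 + 87*t^4 + 83*t^3 - 18*t^2 - 12*t - 8)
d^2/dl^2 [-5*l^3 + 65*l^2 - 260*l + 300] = 130 - 30*l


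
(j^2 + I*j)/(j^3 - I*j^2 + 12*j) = (j + I)/(j^2 - I*j + 12)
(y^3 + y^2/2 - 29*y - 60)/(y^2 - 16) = (y^2 - 7*y/2 - 15)/(y - 4)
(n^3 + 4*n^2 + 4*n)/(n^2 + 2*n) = n + 2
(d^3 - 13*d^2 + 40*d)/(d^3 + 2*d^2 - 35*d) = (d - 8)/(d + 7)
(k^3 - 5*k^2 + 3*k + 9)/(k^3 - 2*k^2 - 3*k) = (k - 3)/k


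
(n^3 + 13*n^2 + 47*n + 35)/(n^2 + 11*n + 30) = (n^2 + 8*n + 7)/(n + 6)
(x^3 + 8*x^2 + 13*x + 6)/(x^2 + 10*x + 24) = (x^2 + 2*x + 1)/(x + 4)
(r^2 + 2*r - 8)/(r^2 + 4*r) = (r - 2)/r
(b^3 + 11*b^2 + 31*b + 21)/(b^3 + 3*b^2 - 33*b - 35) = (b + 3)/(b - 5)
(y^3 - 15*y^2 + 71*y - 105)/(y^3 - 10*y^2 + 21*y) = (y - 5)/y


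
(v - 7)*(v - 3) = v^2 - 10*v + 21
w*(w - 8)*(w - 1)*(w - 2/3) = w^4 - 29*w^3/3 + 14*w^2 - 16*w/3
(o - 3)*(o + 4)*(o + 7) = o^3 + 8*o^2 - 5*o - 84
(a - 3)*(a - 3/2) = a^2 - 9*a/2 + 9/2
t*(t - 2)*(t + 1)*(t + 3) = t^4 + 2*t^3 - 5*t^2 - 6*t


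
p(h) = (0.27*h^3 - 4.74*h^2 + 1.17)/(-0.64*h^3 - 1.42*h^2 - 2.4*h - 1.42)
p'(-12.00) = -0.08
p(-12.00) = -1.24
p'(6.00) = -0.10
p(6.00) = 0.54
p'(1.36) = 0.42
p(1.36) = 0.78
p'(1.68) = 0.21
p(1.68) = 0.87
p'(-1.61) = -4.59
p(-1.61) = -8.54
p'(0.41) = 1.61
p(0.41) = -0.15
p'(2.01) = 0.07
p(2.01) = 0.92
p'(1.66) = 0.22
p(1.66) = 0.87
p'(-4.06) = -0.91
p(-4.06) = -3.42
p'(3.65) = -0.12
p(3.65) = 0.81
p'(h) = (0.81*h^2 - 9.48*h)/(-0.64*h^3 - 1.42*h^2 - 2.4*h - 1.42) + (1.92*h^2 + 2.84*h + 2.4)*(0.27*h^3 - 4.74*h^2 + 1.17)/(-0.64*h^3 - 1.42*h^2 - 2.4*h - 1.42)^2 = (-1.11022302462516e-16*h^5 - 3.417*h^4 - 1.296*h^3 + 12.4722*h^2 + 16.7844*h + 2.808)/(0.4096*h^6 + 1.8176*h^5 + 5.0884*h^4 + 8.6336*h^3 + 9.7928*h^2 + 6.816*h + 2.0164)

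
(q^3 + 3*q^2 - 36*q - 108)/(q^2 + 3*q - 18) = (q^2 - 3*q - 18)/(q - 3)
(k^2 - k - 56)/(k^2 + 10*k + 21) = (k - 8)/(k + 3)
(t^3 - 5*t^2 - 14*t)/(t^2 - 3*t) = (t^2 - 5*t - 14)/(t - 3)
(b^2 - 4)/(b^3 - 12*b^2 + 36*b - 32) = (b + 2)/(b^2 - 10*b + 16)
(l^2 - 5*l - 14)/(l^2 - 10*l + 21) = (l + 2)/(l - 3)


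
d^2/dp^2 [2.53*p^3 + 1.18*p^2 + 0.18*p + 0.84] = 15.18*p + 2.36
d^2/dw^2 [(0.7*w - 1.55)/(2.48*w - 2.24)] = -11.28896/(2.48*w - 2.24)^3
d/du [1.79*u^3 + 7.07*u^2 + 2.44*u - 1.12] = 5.37*u^2 + 14.14*u + 2.44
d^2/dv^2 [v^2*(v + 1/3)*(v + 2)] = 12*v^2 + 14*v + 4/3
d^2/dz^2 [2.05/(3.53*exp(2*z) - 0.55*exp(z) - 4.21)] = ((1.1275 - 28.946*exp(z))*(-3.53*exp(2*z) + 0.55*exp(z) + 4.21) - 2.05*(7.06*exp(z) - 0.55)*(14.12*exp(z) - 1.1)*exp(z))*exp(z)/(-3.53*exp(2*z) + 0.55*exp(z) + 4.21)^3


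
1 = 1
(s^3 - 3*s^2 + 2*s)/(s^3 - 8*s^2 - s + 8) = s*(s - 2)/(s^2 - 7*s - 8)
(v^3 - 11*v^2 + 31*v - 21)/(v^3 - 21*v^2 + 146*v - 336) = (v^2 - 4*v + 3)/(v^2 - 14*v + 48)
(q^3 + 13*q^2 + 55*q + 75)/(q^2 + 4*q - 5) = (q^2 + 8*q + 15)/(q - 1)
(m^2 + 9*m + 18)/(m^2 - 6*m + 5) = (m^2 + 9*m + 18)/(m^2 - 6*m + 5)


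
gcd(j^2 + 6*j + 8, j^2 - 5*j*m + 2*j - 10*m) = j + 2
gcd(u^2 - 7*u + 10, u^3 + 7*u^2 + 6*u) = 1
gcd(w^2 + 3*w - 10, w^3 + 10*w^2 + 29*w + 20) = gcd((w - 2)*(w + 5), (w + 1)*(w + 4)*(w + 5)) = w + 5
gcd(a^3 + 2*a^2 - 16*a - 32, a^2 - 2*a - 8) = a^2 - 2*a - 8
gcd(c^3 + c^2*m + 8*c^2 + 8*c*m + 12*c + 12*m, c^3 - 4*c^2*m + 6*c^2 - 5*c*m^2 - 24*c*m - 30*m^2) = c^2 + c*m + 6*c + 6*m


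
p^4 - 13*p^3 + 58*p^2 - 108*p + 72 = (p - 6)*(p - 3)*(p - 2)^2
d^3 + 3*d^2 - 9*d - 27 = (d - 3)*(d + 3)^2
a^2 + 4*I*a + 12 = (a - 2*I)*(a + 6*I)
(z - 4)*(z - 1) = z^2 - 5*z + 4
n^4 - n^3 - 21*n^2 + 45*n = n*(n - 3)^2*(n + 5)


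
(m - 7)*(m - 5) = m^2 - 12*m + 35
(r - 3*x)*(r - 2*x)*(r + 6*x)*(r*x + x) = r^4*x + r^3*x^2 + r^3*x - 24*r^2*x^3 + r^2*x^2 + 36*r*x^4 - 24*r*x^3 + 36*x^4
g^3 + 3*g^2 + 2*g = g*(g + 1)*(g + 2)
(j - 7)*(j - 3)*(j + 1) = j^3 - 9*j^2 + 11*j + 21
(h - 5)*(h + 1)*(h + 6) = h^3 + 2*h^2 - 29*h - 30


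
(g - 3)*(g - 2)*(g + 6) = g^3 + g^2 - 24*g + 36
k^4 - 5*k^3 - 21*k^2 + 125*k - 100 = (k - 5)*(k - 4)*(k - 1)*(k + 5)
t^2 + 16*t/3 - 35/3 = (t - 5/3)*(t + 7)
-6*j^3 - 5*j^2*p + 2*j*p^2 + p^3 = (-2*j + p)*(j + p)*(3*j + p)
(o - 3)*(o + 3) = o^2 - 9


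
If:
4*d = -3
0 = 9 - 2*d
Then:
No Solution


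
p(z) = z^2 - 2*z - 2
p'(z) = 2*z - 2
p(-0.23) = -1.49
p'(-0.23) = -2.46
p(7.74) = 42.43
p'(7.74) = 13.48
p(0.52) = -2.77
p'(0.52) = -0.96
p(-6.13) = 47.84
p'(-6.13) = -14.26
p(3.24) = 2.02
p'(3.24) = 4.48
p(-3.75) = 19.56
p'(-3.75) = -9.50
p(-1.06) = 1.24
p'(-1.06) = -4.12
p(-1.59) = 3.71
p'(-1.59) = -5.18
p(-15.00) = 253.00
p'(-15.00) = -32.00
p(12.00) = 118.00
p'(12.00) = 22.00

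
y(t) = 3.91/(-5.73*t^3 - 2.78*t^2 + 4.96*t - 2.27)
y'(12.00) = 0.00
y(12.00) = -0.00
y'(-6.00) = 0.00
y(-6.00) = 0.00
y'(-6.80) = 0.00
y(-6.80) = 0.00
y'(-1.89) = 0.61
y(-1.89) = 0.23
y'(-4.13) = 0.01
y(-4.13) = 0.01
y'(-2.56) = 0.09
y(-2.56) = 0.06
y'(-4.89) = 0.00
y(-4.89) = 0.01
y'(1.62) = 0.29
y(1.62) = -0.15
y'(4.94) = 0.00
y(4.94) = -0.01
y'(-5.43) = 0.00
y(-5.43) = 0.00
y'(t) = 3.91*(17.19*t^2 + 5.56*t - 4.96)/(-5.73*t^3 - 2.78*t^2 + 4.96*t - 2.27)^2 = (67.2129*t^2 + 21.7396*t - 19.3936)/(5.73*t^3 + 2.78*t^2 - 4.96*t + 2.27)^2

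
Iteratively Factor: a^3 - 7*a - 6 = (a + 2)*(a^2 - 2*a - 3) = (a - 3)*(a + 2)*(a + 1)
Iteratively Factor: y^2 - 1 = (y + 1)*(y - 1)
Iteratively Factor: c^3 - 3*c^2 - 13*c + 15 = (c + 3)*(c^2 - 6*c + 5) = (c - 5)*(c + 3)*(c - 1)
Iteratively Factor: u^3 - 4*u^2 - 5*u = (u + 1)*(u^2 - 5*u) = (u - 5)*(u + 1)*(u)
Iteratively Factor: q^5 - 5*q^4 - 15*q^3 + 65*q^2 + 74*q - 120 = (q - 4)*(q^4 - q^3 - 19*q^2 - 11*q + 30) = (q - 5)*(q - 4)*(q^3 + 4*q^2 + q - 6) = (q - 5)*(q - 4)*(q + 3)*(q^2 + q - 2) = (q - 5)*(q - 4)*(q + 2)*(q + 3)*(q - 1)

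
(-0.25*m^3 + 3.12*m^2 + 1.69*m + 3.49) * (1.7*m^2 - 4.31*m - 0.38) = -0.425*m^5 + 6.3815*m^4 - 10.4792*m^3 - 2.5365*m^2 - 15.6841*m - 1.3262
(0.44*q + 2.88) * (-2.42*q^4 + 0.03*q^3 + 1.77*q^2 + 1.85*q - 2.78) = -1.0648*q^5 - 6.9564*q^4 + 0.8652*q^3 + 5.9116*q^2 + 4.1048*q - 8.0064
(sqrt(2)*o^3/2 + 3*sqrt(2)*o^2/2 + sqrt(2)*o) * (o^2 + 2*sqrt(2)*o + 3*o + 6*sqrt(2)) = sqrt(2)*o^5/2 + 2*o^4 + 3*sqrt(2)*o^4 + 11*sqrt(2)*o^3/2 + 12*o^3 + 3*sqrt(2)*o^2 + 22*o^2 + 12*o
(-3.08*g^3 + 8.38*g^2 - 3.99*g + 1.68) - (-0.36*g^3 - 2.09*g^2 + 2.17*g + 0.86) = -2.72*g^3 + 10.47*g^2 - 6.16*g + 0.82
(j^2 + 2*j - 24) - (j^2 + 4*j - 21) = -2*j - 3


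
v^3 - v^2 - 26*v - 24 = (v - 6)*(v + 1)*(v + 4)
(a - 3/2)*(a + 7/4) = a^2 + a/4 - 21/8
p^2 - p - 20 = (p - 5)*(p + 4)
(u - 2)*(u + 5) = u^2 + 3*u - 10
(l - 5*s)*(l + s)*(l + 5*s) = l^3 + l^2*s - 25*l*s^2 - 25*s^3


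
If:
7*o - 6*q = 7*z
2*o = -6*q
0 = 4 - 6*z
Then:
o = 14/27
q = -14/81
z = 2/3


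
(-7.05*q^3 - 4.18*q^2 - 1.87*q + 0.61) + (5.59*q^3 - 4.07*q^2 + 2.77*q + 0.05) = -1.46*q^3 - 8.25*q^2 + 0.9*q + 0.66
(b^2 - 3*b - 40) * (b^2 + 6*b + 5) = b^4 + 3*b^3 - 53*b^2 - 255*b - 200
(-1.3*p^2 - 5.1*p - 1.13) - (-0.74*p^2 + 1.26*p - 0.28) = -0.56*p^2 - 6.36*p - 0.85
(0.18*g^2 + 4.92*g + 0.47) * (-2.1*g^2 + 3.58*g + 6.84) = -0.378*g^4 - 9.6876*g^3 + 17.8578*g^2 + 35.3354*g + 3.2148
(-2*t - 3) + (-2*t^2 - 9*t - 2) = -2*t^2 - 11*t - 5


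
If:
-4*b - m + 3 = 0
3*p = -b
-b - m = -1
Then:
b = 2/3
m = 1/3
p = -2/9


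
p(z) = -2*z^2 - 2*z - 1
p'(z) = -4*z - 2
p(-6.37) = -69.41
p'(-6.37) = 23.48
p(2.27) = -15.85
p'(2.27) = -11.08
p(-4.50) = -32.50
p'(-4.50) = 16.00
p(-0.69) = -0.57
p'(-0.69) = 0.76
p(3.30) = -29.38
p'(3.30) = -15.20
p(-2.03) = -5.18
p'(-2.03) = 6.12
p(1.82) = -11.26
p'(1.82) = -9.28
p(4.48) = -50.10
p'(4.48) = -19.92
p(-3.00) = -13.00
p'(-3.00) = 10.00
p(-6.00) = -61.00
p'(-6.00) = 22.00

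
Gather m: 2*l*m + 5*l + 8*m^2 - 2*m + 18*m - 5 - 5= 5*l + 8*m^2 + m*(2*l + 16) - 10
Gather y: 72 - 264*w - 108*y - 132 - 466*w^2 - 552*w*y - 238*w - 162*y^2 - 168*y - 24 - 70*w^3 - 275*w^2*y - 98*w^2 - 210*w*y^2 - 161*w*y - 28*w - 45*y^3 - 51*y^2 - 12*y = -70*w^3 - 564*w^2 - 530*w - 45*y^3 + y^2*(-210*w - 213) + y*(-275*w^2 - 713*w - 288) - 84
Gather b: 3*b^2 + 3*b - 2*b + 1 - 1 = 3*b^2 + b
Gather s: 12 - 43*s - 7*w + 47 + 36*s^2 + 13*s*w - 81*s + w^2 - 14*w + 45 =36*s^2 + s*(13*w - 124) + w^2 - 21*w + 104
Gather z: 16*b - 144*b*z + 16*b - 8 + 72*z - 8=32*b + z*(72 - 144*b) - 16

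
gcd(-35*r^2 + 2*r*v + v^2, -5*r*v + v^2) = 5*r - v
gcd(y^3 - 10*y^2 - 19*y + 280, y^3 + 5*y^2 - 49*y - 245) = y^2 - 2*y - 35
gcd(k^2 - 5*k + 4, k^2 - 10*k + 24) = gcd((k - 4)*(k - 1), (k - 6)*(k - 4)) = k - 4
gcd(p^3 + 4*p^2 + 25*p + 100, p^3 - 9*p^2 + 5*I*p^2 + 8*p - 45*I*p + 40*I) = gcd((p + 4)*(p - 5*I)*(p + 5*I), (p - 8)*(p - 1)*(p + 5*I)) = p + 5*I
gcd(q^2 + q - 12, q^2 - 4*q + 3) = q - 3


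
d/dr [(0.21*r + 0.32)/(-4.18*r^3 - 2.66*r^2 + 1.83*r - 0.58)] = (1.7556*r^3 + 4.5714*r^2 + 1.7024*r - 0.7074)/(17.4724*r^6 + 22.2376*r^5 - 8.2232*r^4 - 4.8868*r^3 + 6.4345*r^2 - 2.1228*r + 0.3364)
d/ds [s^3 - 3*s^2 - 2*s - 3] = 3*s^2 - 6*s - 2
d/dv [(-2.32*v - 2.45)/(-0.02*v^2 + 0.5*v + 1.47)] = (0.0464*v^2 - 1.16*v - (0.04*v - 0.5)*(2.32*v + 2.45) - 3.4104)/(-0.02*v^2 + 0.5*v + 1.47)^2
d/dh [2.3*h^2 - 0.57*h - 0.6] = 4.6*h - 0.57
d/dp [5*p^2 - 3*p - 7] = 10*p - 3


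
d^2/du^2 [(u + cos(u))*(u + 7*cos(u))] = -8*u*cos(u) + 28*sin(u)^2 - 16*sin(u) - 12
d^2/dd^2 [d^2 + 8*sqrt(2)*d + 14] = 2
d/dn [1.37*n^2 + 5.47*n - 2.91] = 2.74*n + 5.47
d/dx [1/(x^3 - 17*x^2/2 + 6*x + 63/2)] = 4*(-3*x^2 + 17*x - 6)/(2*x^3 - 17*x^2 + 12*x + 63)^2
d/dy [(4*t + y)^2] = 8*t + 2*y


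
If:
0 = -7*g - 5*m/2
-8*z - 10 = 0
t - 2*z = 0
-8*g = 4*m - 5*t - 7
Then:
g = 55/32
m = -77/16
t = -5/2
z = -5/4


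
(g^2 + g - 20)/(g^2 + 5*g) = (g - 4)/g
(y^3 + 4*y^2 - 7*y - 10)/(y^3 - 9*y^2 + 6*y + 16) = (y + 5)/(y - 8)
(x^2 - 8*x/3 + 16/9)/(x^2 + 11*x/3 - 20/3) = (x - 4/3)/(x + 5)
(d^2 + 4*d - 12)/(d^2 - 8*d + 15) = (d^2 + 4*d - 12)/(d^2 - 8*d + 15)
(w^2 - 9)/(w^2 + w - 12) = (w + 3)/(w + 4)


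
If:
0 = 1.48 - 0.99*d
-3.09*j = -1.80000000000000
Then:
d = 1.49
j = 0.58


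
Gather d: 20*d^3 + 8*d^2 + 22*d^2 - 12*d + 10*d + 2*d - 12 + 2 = 20*d^3 + 30*d^2 - 10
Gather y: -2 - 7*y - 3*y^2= -3*y^2 - 7*y - 2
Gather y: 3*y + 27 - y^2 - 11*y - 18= -y^2 - 8*y + 9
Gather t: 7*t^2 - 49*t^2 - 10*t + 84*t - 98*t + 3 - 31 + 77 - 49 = -42*t^2 - 24*t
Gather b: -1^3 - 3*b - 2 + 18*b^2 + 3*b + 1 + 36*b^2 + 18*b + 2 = 54*b^2 + 18*b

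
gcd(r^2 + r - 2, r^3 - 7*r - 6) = r + 2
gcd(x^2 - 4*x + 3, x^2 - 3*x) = x - 3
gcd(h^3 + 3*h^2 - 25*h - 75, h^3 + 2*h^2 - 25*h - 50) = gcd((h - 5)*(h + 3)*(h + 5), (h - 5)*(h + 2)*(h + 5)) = h^2 - 25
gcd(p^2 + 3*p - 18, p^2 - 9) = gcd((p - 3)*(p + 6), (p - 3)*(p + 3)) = p - 3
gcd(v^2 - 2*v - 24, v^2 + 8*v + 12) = 1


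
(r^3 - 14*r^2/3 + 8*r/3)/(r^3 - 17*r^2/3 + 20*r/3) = (3*r - 2)/(3*r - 5)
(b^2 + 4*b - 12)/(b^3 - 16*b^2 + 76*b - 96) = (b + 6)/(b^2 - 14*b + 48)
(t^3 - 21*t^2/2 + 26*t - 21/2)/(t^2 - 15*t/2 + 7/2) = t - 3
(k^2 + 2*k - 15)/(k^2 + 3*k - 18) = (k + 5)/(k + 6)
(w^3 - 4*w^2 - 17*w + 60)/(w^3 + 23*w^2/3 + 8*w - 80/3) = 3*(w^2 - 8*w + 15)/(3*w^2 + 11*w - 20)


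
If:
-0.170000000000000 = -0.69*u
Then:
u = 0.25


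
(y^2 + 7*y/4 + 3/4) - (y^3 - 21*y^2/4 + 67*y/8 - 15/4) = -y^3 + 25*y^2/4 - 53*y/8 + 9/2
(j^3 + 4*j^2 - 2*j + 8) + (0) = j^3 + 4*j^2 - 2*j + 8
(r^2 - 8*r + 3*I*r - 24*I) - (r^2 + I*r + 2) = -8*r + 2*I*r - 2 - 24*I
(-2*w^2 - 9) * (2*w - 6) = -4*w^3 + 12*w^2 - 18*w + 54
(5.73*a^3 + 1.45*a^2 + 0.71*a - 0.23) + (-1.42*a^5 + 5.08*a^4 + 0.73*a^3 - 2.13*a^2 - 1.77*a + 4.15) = -1.42*a^5 + 5.08*a^4 + 6.46*a^3 - 0.68*a^2 - 1.06*a + 3.92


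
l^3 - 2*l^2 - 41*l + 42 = (l - 7)*(l - 1)*(l + 6)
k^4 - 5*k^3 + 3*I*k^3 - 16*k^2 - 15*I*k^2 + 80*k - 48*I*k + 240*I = (k - 5)*(k - 4)*(k + 4)*(k + 3*I)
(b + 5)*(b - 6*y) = b^2 - 6*b*y + 5*b - 30*y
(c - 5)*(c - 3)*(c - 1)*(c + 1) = c^4 - 8*c^3 + 14*c^2 + 8*c - 15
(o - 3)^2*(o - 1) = o^3 - 7*o^2 + 15*o - 9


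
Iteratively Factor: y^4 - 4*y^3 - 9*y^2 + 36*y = (y + 3)*(y^3 - 7*y^2 + 12*y) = y*(y + 3)*(y^2 - 7*y + 12) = y*(y - 3)*(y + 3)*(y - 4)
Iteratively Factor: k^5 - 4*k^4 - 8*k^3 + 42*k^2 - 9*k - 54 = (k - 3)*(k^4 - k^3 - 11*k^2 + 9*k + 18) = (k - 3)*(k - 2)*(k^3 + k^2 - 9*k - 9) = (k - 3)^2*(k - 2)*(k^2 + 4*k + 3) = (k - 3)^2*(k - 2)*(k + 3)*(k + 1)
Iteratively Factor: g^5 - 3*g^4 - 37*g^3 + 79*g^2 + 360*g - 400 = (g - 5)*(g^4 + 2*g^3 - 27*g^2 - 56*g + 80) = (g - 5)*(g + 4)*(g^3 - 2*g^2 - 19*g + 20) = (g - 5)*(g - 1)*(g + 4)*(g^2 - g - 20) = (g - 5)*(g - 1)*(g + 4)^2*(g - 5)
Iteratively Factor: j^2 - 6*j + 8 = (j - 4)*(j - 2)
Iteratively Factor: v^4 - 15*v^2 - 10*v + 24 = (v - 4)*(v^3 + 4*v^2 + v - 6) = (v - 4)*(v + 3)*(v^2 + v - 2) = (v - 4)*(v + 2)*(v + 3)*(v - 1)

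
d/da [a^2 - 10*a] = 2*a - 10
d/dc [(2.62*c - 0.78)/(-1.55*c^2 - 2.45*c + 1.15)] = (4.061*c^2 - 2.418*c + 1.102)/(2.4025*c^4 + 7.595*c^3 + 2.4375*c^2 - 5.635*c + 1.3225)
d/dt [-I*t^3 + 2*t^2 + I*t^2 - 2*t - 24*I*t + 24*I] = -3*I*t^2 + 2*t*(2 + I) - 2 - 24*I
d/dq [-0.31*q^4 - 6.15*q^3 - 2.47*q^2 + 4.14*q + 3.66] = -1.24*q^3 - 18.45*q^2 - 4.94*q + 4.14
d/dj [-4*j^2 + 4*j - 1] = 4 - 8*j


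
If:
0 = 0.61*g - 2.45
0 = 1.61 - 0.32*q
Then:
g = 4.02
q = 5.03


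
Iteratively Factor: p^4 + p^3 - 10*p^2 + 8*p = (p - 1)*(p^3 + 2*p^2 - 8*p) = (p - 1)*(p + 4)*(p^2 - 2*p) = (p - 2)*(p - 1)*(p + 4)*(p)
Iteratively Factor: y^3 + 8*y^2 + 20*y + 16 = (y + 2)*(y^2 + 6*y + 8) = (y + 2)*(y + 4)*(y + 2)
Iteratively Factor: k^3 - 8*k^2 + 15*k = (k)*(k^2 - 8*k + 15) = k*(k - 3)*(k - 5)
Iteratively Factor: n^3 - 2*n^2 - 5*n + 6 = (n - 1)*(n^2 - n - 6) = (n - 1)*(n + 2)*(n - 3)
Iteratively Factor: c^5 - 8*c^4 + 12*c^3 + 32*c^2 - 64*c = (c - 4)*(c^4 - 4*c^3 - 4*c^2 + 16*c) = (c - 4)*(c - 2)*(c^3 - 2*c^2 - 8*c) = (c - 4)^2*(c - 2)*(c^2 + 2*c) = c*(c - 4)^2*(c - 2)*(c + 2)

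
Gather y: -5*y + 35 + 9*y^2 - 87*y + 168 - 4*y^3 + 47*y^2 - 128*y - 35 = -4*y^3 + 56*y^2 - 220*y + 168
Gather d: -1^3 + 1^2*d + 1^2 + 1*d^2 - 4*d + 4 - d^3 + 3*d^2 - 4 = -d^3 + 4*d^2 - 3*d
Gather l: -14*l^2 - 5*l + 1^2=-14*l^2 - 5*l + 1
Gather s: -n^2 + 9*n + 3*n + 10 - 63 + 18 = -n^2 + 12*n - 35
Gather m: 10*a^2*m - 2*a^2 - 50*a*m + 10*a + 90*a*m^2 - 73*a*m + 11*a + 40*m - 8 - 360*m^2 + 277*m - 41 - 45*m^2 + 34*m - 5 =-2*a^2 + 21*a + m^2*(90*a - 405) + m*(10*a^2 - 123*a + 351) - 54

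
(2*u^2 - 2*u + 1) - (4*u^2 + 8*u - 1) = -2*u^2 - 10*u + 2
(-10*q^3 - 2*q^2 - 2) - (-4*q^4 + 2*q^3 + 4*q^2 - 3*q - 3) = 4*q^4 - 12*q^3 - 6*q^2 + 3*q + 1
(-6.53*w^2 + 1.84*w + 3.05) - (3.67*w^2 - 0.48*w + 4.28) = -10.2*w^2 + 2.32*w - 1.23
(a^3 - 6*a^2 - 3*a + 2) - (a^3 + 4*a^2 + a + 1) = -10*a^2 - 4*a + 1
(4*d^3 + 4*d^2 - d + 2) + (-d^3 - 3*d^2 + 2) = 3*d^3 + d^2 - d + 4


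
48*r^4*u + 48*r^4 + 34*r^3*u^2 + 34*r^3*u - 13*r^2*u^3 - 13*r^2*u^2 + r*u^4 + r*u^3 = (-8*r + u)*(-6*r + u)*(r + u)*(r*u + r)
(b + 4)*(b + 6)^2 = b^3 + 16*b^2 + 84*b + 144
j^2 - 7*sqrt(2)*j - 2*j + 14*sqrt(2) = (j - 2)*(j - 7*sqrt(2))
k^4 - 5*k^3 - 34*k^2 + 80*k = k*(k - 8)*(k - 2)*(k + 5)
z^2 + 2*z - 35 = (z - 5)*(z + 7)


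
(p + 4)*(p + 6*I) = p^2 + 4*p + 6*I*p + 24*I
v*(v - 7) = v^2 - 7*v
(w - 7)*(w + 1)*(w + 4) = w^3 - 2*w^2 - 31*w - 28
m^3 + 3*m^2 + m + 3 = (m + 3)*(m - I)*(m + I)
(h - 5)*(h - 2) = h^2 - 7*h + 10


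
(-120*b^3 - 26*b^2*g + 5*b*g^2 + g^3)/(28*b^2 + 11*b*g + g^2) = (-30*b^2 + b*g + g^2)/(7*b + g)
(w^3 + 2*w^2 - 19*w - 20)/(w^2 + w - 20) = w + 1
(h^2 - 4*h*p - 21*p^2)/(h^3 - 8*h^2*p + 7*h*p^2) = (-h - 3*p)/(h*(-h + p))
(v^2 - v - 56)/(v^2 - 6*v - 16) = (v + 7)/(v + 2)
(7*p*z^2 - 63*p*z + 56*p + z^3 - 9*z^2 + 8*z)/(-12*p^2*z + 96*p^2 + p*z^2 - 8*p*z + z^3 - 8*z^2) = (7*p*z - 7*p + z^2 - z)/(-12*p^2 + p*z + z^2)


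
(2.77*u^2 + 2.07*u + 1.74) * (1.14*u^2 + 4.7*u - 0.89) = 3.1578*u^4 + 15.3788*u^3 + 9.2473*u^2 + 6.3357*u - 1.5486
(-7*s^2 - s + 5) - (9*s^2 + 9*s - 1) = -16*s^2 - 10*s + 6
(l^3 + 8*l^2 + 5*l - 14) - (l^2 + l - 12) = l^3 + 7*l^2 + 4*l - 2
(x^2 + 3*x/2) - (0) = x^2 + 3*x/2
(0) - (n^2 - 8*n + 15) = -n^2 + 8*n - 15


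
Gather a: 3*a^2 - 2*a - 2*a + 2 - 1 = 3*a^2 - 4*a + 1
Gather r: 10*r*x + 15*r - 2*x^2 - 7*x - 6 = r*(10*x + 15) - 2*x^2 - 7*x - 6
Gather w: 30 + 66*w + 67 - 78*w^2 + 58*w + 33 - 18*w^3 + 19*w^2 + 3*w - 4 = -18*w^3 - 59*w^2 + 127*w + 126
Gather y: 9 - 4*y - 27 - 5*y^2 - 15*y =-5*y^2 - 19*y - 18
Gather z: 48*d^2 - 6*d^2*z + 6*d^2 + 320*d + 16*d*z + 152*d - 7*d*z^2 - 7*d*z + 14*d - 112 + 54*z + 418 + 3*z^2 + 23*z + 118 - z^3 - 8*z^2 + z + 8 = 54*d^2 + 486*d - z^3 + z^2*(-7*d - 5) + z*(-6*d^2 + 9*d + 78) + 432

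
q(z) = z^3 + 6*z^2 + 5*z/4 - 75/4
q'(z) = 3*z^2 + 12*z + 5/4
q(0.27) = -17.96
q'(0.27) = 4.71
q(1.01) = -10.34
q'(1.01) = 16.43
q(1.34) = -3.90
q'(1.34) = 22.72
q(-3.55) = 7.69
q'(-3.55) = -3.54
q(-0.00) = -18.75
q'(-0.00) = 1.25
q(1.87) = 11.11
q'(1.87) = 34.18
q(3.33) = 88.87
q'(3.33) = 74.48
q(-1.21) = -13.25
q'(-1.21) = -8.88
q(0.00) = -18.75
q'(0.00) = 1.25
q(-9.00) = -273.00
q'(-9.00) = 136.25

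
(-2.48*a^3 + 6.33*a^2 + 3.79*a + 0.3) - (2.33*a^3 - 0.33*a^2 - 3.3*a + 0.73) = -4.81*a^3 + 6.66*a^2 + 7.09*a - 0.43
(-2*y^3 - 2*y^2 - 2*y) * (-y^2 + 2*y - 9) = 2*y^5 - 2*y^4 + 16*y^3 + 14*y^2 + 18*y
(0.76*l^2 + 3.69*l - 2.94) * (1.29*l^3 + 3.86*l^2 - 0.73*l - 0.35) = 0.9804*l^5 + 7.6937*l^4 + 9.896*l^3 - 14.3081*l^2 + 0.8547*l + 1.029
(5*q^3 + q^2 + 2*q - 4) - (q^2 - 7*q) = 5*q^3 + 9*q - 4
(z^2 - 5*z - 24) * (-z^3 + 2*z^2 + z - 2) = -z^5 + 7*z^4 + 15*z^3 - 55*z^2 - 14*z + 48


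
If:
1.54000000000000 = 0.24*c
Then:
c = 6.42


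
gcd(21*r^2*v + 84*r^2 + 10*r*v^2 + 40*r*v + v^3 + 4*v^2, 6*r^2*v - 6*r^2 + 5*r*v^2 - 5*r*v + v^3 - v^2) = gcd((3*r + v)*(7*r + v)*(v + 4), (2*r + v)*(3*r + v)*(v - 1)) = 3*r + v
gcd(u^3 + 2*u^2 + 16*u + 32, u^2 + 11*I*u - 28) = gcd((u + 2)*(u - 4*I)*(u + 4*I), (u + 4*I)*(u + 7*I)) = u + 4*I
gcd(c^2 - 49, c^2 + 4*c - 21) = c + 7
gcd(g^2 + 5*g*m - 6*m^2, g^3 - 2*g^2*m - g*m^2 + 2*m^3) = g - m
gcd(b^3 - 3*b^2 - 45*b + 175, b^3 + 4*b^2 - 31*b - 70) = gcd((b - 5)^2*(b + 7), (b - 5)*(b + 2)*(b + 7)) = b^2 + 2*b - 35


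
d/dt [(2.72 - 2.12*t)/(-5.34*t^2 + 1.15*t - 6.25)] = (-11.3208*t^2 + 29.0496*t + 10.122)/(28.5156*t^4 - 12.282*t^3 + 68.0725*t^2 - 14.375*t + 39.0625)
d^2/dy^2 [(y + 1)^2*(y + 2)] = 6*y + 8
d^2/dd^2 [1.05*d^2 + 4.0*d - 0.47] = 2.10000000000000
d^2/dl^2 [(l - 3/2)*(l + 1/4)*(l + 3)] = 6*l + 7/2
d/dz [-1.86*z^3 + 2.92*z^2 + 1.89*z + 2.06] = -5.58*z^2 + 5.84*z + 1.89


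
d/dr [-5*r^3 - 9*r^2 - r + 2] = -15*r^2 - 18*r - 1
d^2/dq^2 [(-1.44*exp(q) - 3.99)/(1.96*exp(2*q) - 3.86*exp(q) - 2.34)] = (-5.53190399999999*exp(4*q) - 72.2064*exp(3*q) + 50.933736*exp(2*q) - 119.641692*exp(q) + 28.154412)*exp(q)/(7.529536*exp(6*q) - 44.485728*exp(5*q) + 60.641616*exp(4*q) + 48.708568*exp(3*q) - 72.398664*exp(2*q) - 63.407448*exp(q) - 12.812904)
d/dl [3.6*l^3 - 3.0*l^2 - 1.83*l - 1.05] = 10.8*l^2 - 6.0*l - 1.83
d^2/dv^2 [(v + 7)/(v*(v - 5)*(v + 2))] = 2*(3*v^5 + 33*v^4 - 149*v^3 - 21*v^2 + 630*v + 700)/(v^3*(v^6 - 9*v^5 - 3*v^4 + 153*v^3 + 30*v^2 - 900*v - 1000))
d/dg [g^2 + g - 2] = 2*g + 1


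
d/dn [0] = 0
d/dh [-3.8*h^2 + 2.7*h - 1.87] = 2.7 - 7.6*h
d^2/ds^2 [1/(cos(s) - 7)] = (sin(s)^2 - 7*cos(s) + 1)/(cos(s) - 7)^3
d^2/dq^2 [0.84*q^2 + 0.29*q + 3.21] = 1.68000000000000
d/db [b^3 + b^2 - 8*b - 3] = 3*b^2 + 2*b - 8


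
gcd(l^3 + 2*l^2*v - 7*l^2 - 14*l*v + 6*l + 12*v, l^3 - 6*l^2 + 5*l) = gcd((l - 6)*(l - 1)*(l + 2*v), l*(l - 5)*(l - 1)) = l - 1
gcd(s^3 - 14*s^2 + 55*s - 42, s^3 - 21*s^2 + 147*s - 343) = s - 7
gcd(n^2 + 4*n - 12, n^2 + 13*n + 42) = n + 6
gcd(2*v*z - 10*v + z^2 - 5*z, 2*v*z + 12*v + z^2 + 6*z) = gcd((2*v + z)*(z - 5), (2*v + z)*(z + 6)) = 2*v + z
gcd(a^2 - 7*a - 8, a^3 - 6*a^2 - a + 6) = a + 1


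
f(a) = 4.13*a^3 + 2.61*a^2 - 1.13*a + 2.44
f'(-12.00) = 1720.39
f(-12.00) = -6744.80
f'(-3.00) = 94.72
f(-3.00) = -82.19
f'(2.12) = 65.62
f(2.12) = 51.13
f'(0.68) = 8.15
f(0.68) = 4.18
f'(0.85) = 12.26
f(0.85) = 5.90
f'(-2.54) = 65.55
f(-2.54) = -45.53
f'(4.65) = 291.05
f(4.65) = 468.87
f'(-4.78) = 257.01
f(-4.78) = -383.58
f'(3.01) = 126.84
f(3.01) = 135.31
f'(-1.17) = 9.72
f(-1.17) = 0.72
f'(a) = 12.39*a^2 + 5.22*a - 1.13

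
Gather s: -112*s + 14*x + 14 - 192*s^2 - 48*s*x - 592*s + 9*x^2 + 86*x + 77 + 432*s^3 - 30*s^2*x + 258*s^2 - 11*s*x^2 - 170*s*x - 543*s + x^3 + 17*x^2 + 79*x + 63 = 432*s^3 + s^2*(66 - 30*x) + s*(-11*x^2 - 218*x - 1247) + x^3 + 26*x^2 + 179*x + 154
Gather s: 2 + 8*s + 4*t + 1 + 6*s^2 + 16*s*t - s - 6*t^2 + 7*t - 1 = 6*s^2 + s*(16*t + 7) - 6*t^2 + 11*t + 2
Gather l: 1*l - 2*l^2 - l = -2*l^2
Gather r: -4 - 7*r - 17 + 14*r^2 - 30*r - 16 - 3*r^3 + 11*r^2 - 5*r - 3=-3*r^3 + 25*r^2 - 42*r - 40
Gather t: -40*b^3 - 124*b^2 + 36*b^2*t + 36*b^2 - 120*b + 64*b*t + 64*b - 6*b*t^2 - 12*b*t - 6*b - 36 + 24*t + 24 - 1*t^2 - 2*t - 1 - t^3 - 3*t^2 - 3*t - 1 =-40*b^3 - 88*b^2 - 62*b - t^3 + t^2*(-6*b - 4) + t*(36*b^2 + 52*b + 19) - 14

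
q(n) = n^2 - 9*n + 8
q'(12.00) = 15.00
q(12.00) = 44.00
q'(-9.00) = -27.00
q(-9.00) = 170.00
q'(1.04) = -6.92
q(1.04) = -0.28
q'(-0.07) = -9.14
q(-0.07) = 8.63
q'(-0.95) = -10.90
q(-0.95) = 17.45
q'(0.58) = -7.84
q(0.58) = 3.12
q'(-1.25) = -11.50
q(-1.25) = 20.81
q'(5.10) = 1.20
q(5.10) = -11.89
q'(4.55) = 0.10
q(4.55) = -12.25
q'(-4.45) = -17.90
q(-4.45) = 67.85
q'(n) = 2*n - 9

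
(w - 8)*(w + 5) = w^2 - 3*w - 40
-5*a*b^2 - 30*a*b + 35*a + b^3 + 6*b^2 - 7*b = (-5*a + b)*(b - 1)*(b + 7)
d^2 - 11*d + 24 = (d - 8)*(d - 3)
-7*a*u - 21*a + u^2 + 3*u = (-7*a + u)*(u + 3)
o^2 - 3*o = o*(o - 3)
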